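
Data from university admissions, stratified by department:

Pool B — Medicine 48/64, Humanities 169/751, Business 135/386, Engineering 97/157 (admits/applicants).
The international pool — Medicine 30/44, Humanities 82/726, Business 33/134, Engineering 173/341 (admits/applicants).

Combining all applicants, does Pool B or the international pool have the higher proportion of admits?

Pool B

Medicine: Pool B 48/64 = 75.0%, the international pool 30/44 = 68.2% → Pool B
Humanities: Pool B 169/751 = 22.5%, the international pool 82/726 = 11.3% → Pool B
Business: Pool B 135/386 = 35.0%, the international pool 33/134 = 24.6% → Pool B
Engineering: Pool B 97/157 = 61.8%, the international pool 173/341 = 50.7% → Pool B
Overall: Pool B 449/1358 = 33.1%, the international pool 318/1245 = 25.5% → Pool B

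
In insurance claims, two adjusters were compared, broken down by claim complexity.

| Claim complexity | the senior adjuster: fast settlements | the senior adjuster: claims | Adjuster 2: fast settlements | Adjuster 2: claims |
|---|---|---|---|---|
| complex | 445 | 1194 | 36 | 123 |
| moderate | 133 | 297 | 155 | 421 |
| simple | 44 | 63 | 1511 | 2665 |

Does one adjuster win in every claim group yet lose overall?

Yes

Complex: the senior adjuster 445/1194 = 37.3%, Adjuster 2 36/123 = 29.3% → the senior adjuster
Moderate: the senior adjuster 133/297 = 44.8%, Adjuster 2 155/421 = 36.8% → the senior adjuster
Simple: the senior adjuster 44/63 = 69.8%, Adjuster 2 1511/2665 = 56.7% → the senior adjuster
Overall: the senior adjuster 622/1554 = 40.0%, Adjuster 2 1702/3209 = 53.0% → Adjuster 2
The senior adjuster wins each claim group but Adjuster 2 wins overall — the comparison reverses. The senior adjuster's claims skew toward complex, which has a lower base rate.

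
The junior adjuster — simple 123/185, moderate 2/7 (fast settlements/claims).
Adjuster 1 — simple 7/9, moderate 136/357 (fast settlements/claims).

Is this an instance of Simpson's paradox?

Simple: the junior adjuster 123/185 = 66.5%, Adjuster 1 7/9 = 77.8% → Adjuster 1
Moderate: the junior adjuster 2/7 = 28.6%, Adjuster 1 136/357 = 38.1% → Adjuster 1
Overall: the junior adjuster 125/192 = 65.1%, Adjuster 1 143/366 = 39.1% → the junior adjuster
Adjuster 1 wins each claim group but the junior adjuster wins overall — the comparison reverses. Adjuster 1's claims skew toward moderate, which has a lower base rate.

Yes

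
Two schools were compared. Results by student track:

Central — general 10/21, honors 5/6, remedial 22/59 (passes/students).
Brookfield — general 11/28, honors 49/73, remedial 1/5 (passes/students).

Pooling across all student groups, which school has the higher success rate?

General: Central 10/21 = 47.6%, Brookfield 11/28 = 39.3% → Central
Honors: Central 5/6 = 83.3%, Brookfield 49/73 = 67.1% → Central
Remedial: Central 22/59 = 37.3%, Brookfield 1/5 = 20.0% → Central
Overall: Central 37/86 = 43.0%, Brookfield 61/106 = 57.5% → Brookfield
(Central wins every student group but Brookfield wins overall — Central's students skew toward the low-rate remedial group.)

Brookfield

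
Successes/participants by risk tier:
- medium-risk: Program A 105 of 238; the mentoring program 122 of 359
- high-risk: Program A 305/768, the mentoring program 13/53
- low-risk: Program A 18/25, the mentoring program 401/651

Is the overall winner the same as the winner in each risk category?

Medium-risk: Program A 105/238 = 44.1%, the mentoring program 122/359 = 34.0% → Program A
High-risk: Program A 305/768 = 39.7%, the mentoring program 13/53 = 24.5% → Program A
Low-risk: Program A 18/25 = 72.0%, the mentoring program 401/651 = 61.6% → Program A
Overall: Program A 428/1031 = 41.5%, the mentoring program 536/1063 = 50.4% → the mentoring program
Program A wins each risk group but the mentoring program wins overall — the comparison reverses. Program A's participants skew toward high-risk, which has a lower base rate.

No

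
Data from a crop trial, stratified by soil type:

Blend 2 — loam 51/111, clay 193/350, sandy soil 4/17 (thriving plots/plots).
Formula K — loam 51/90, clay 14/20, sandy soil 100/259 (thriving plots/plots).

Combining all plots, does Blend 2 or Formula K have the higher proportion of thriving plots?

Loam: Blend 2 51/111 = 45.9%, Formula K 51/90 = 56.7% → Formula K
Clay: Blend 2 193/350 = 55.1%, Formula K 14/20 = 70.0% → Formula K
Sandy soil: Blend 2 4/17 = 23.5%, Formula K 100/259 = 38.6% → Formula K
Overall: Blend 2 248/478 = 51.9%, Formula K 165/369 = 44.7% → Blend 2
(Formula K wins every soil group but Blend 2 wins overall — Formula K's plots skew toward the low-rate sandy soil group.)

Blend 2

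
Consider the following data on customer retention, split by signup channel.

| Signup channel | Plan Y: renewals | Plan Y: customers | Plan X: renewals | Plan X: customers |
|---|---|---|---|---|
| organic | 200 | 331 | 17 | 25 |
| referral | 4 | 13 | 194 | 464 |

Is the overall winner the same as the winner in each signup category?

Organic: Plan Y 200/331 = 60.4%, Plan X 17/25 = 68.0% → Plan X
Referral: Plan Y 4/13 = 30.8%, Plan X 194/464 = 41.8% → Plan X
Overall: Plan Y 204/344 = 59.3%, Plan X 211/489 = 43.1% → Plan Y
Plan X wins each signup group but Plan Y wins overall — the comparison reverses. Plan X's customers skew toward referral, which has a lower base rate.

No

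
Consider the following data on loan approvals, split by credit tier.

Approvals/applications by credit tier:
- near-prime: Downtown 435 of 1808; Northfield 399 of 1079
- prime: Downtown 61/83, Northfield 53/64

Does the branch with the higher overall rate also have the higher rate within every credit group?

Yes

Near-prime: Downtown 435/1808 = 24.1%, Northfield 399/1079 = 37.0% → Northfield
Prime: Downtown 61/83 = 73.5%, Northfield 53/64 = 82.8% → Northfield
Overall: Downtown 496/1891 = 26.2%, Northfield 452/1143 = 39.5% → Northfield
Northfield wins overall and in every credit group — no reversal.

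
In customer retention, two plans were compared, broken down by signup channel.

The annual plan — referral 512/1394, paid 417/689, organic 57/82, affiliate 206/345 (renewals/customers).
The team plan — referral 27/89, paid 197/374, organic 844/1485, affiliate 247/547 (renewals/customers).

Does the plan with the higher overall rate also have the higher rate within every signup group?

No

Referral: the annual plan 512/1394 = 36.7%, the team plan 27/89 = 30.3% → the annual plan
Paid: the annual plan 417/689 = 60.5%, the team plan 197/374 = 52.7% → the annual plan
Organic: the annual plan 57/82 = 69.5%, the team plan 844/1485 = 56.8% → the annual plan
Affiliate: the annual plan 206/345 = 59.7%, the team plan 247/547 = 45.2% → the annual plan
Overall: the annual plan 1192/2510 = 47.5%, the team plan 1315/2495 = 52.7% → the team plan
The annual plan wins each signup group but the team plan wins overall — the comparison reverses. The annual plan's customers skew toward referral, which has a lower base rate.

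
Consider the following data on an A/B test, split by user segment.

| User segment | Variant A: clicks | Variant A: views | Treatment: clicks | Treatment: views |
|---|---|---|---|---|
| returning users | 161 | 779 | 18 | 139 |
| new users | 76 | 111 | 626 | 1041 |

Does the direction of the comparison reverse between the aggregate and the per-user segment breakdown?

Returning users: Variant A 161/779 = 20.7%, Treatment 18/139 = 12.9% → Variant A
New users: Variant A 76/111 = 68.5%, Treatment 626/1041 = 60.1% → Variant A
Overall: Variant A 237/890 = 26.6%, Treatment 644/1180 = 54.6% → Treatment
Variant A wins each user group but Treatment wins overall — the comparison reverses. Variant A's views skew toward returning users, which has a lower base rate.

Yes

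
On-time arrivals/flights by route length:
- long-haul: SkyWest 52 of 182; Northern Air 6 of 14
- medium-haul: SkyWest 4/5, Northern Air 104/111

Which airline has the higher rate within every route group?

Long-haul: SkyWest 52/182 = 28.6%, Northern Air 6/14 = 42.9% → Northern Air
Medium-haul: SkyWest 4/5 = 80.0%, Northern Air 104/111 = 93.7% → Northern Air
Northern Air has the higher rate in both groups.

Northern Air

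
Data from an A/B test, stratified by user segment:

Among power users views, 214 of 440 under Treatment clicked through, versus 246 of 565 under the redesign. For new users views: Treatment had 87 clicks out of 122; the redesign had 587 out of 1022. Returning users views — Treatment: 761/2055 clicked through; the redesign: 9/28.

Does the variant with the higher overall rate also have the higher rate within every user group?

No

Power users: Treatment 214/440 = 48.6%, the redesign 246/565 = 43.5% → Treatment
New users: Treatment 87/122 = 71.3%, the redesign 587/1022 = 57.4% → Treatment
Returning users: Treatment 761/2055 = 37.0%, the redesign 9/28 = 32.1% → Treatment
Overall: Treatment 1062/2617 = 40.6%, the redesign 842/1615 = 52.1% → the redesign
Treatment wins each user group but the redesign wins overall — the comparison reverses. Treatment's views skew toward returning users, which has a lower base rate.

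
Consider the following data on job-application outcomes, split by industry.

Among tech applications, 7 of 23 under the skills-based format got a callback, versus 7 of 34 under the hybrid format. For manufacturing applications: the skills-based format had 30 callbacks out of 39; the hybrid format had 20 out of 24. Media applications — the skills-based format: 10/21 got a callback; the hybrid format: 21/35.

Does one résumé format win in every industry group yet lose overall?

Tech: the skills-based format 7/23 = 30.4%, the hybrid format 7/34 = 20.6% → the skills-based format
Manufacturing: the skills-based format 30/39 = 76.9%, the hybrid format 20/24 = 83.3% → the hybrid format
Media: the skills-based format 10/21 = 47.6%, the hybrid format 21/35 = 60.0% → the hybrid format
Overall: the skills-based format 47/83 = 56.6%, the hybrid format 48/93 = 51.6% → the skills-based format
Neither sweeps: the skills-based format wins 1 of 3 groups, the hybrid format wins 2. The skills-based format wins overall but not every group — no Simpson reversal.

No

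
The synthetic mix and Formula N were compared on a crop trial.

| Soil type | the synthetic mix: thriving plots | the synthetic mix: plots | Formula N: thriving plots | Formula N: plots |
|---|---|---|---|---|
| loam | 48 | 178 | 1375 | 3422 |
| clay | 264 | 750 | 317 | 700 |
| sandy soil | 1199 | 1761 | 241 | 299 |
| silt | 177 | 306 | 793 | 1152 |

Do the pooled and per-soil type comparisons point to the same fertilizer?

Loam: the synthetic mix 48/178 = 27.0%, Formula N 1375/3422 = 40.2% → Formula N
Clay: the synthetic mix 264/750 = 35.2%, Formula N 317/700 = 45.3% → Formula N
Sandy soil: the synthetic mix 1199/1761 = 68.1%, Formula N 241/299 = 80.6% → Formula N
Silt: the synthetic mix 177/306 = 57.8%, Formula N 793/1152 = 68.8% → Formula N
Overall: the synthetic mix 1688/2995 = 56.4%, Formula N 2726/5573 = 48.9% → the synthetic mix
Formula N wins each soil group but the synthetic mix wins overall — the comparison reverses. Formula N's plots skew toward loam, which has a lower base rate.

No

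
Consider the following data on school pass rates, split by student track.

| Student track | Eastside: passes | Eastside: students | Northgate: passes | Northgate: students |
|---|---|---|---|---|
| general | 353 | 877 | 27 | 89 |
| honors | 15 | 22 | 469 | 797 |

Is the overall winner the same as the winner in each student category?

General: Eastside 353/877 = 40.3%, Northgate 27/89 = 30.3% → Eastside
Honors: Eastside 15/22 = 68.2%, Northgate 469/797 = 58.8% → Eastside
Overall: Eastside 368/899 = 40.9%, Northgate 496/886 = 56.0% → Northgate
Eastside wins each student group but Northgate wins overall — the comparison reverses. Eastside's students skew toward general, which has a lower base rate.

No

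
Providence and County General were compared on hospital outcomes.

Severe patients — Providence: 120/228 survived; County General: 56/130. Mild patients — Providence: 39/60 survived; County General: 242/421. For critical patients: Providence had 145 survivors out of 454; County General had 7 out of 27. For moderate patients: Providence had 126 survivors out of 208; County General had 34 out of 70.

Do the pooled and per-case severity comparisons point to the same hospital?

Severe: Providence 120/228 = 52.6%, County General 56/130 = 43.1% → Providence
Mild: Providence 39/60 = 65.0%, County General 242/421 = 57.5% → Providence
Critical: Providence 145/454 = 31.9%, County General 7/27 = 25.9% → Providence
Moderate: Providence 126/208 = 60.6%, County General 34/70 = 48.6% → Providence
Overall: Providence 430/950 = 45.3%, County General 339/648 = 52.3% → County General
Providence wins each case group but County General wins overall — the comparison reverses. Providence's patients skew toward critical, which has a lower base rate.

No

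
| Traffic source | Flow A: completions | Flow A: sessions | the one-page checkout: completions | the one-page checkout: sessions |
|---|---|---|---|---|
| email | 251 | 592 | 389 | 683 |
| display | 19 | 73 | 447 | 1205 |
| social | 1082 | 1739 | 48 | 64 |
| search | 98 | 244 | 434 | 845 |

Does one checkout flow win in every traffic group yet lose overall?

Yes

Email: Flow A 251/592 = 42.4%, the one-page checkout 389/683 = 57.0% → the one-page checkout
Display: Flow A 19/73 = 26.0%, the one-page checkout 447/1205 = 37.1% → the one-page checkout
Social: Flow A 1082/1739 = 62.2%, the one-page checkout 48/64 = 75.0% → the one-page checkout
Search: Flow A 98/244 = 40.2%, the one-page checkout 434/845 = 51.4% → the one-page checkout
Overall: Flow A 1450/2648 = 54.8%, the one-page checkout 1318/2797 = 47.1% → Flow A
The one-page checkout wins each traffic group but Flow A wins overall — the comparison reverses. The one-page checkout's sessions skew toward display, which has a lower base rate.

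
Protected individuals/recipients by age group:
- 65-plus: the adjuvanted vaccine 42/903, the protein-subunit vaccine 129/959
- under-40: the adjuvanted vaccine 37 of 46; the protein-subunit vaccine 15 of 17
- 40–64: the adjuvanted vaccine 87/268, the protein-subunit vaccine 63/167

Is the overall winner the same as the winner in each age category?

Yes

65-plus: the adjuvanted vaccine 42/903 = 4.7%, the protein-subunit vaccine 129/959 = 13.5% → the protein-subunit vaccine
Under-40: the adjuvanted vaccine 37/46 = 80.4%, the protein-subunit vaccine 15/17 = 88.2% → the protein-subunit vaccine
40–64: the adjuvanted vaccine 87/268 = 32.5%, the protein-subunit vaccine 63/167 = 37.7% → the protein-subunit vaccine
Overall: the adjuvanted vaccine 166/1217 = 13.6%, the protein-subunit vaccine 207/1143 = 18.1% → the protein-subunit vaccine
The protein-subunit vaccine wins overall and in every age group — no reversal.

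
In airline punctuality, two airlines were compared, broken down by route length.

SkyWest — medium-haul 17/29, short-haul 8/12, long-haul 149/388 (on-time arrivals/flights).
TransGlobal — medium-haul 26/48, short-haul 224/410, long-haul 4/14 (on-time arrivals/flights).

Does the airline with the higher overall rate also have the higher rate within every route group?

Medium-haul: SkyWest 17/29 = 58.6%, TransGlobal 26/48 = 54.2% → SkyWest
Short-haul: SkyWest 8/12 = 66.7%, TransGlobal 224/410 = 54.6% → SkyWest
Long-haul: SkyWest 149/388 = 38.4%, TransGlobal 4/14 = 28.6% → SkyWest
Overall: SkyWest 174/429 = 40.6%, TransGlobal 254/472 = 53.8% → TransGlobal
SkyWest wins each route group but TransGlobal wins overall — the comparison reverses. SkyWest's flights skew toward long-haul, which has a lower base rate.

No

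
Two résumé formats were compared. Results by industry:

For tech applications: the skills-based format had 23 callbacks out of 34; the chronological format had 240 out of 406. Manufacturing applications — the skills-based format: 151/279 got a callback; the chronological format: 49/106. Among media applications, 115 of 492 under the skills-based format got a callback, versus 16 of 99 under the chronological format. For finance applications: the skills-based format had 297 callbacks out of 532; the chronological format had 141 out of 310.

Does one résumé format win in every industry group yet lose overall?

Tech: the skills-based format 23/34 = 67.6%, the chronological format 240/406 = 59.1% → the skills-based format
Manufacturing: the skills-based format 151/279 = 54.1%, the chronological format 49/106 = 46.2% → the skills-based format
Media: the skills-based format 115/492 = 23.4%, the chronological format 16/99 = 16.2% → the skills-based format
Finance: the skills-based format 297/532 = 55.8%, the chronological format 141/310 = 45.5% → the skills-based format
Overall: the skills-based format 586/1337 = 43.8%, the chronological format 446/921 = 48.4% → the chronological format
The skills-based format wins each industry group but the chronological format wins overall — the comparison reverses. The skills-based format's applications skew toward media, which has a lower base rate.

Yes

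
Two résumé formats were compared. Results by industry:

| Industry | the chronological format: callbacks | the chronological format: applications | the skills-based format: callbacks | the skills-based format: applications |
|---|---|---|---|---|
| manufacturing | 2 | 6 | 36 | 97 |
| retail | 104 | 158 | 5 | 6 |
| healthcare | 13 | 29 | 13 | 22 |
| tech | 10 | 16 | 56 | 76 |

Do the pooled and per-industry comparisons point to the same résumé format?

No

Manufacturing: the chronological format 2/6 = 33.3%, the skills-based format 36/97 = 37.1% → the skills-based format
Retail: the chronological format 104/158 = 65.8%, the skills-based format 5/6 = 83.3% → the skills-based format
Healthcare: the chronological format 13/29 = 44.8%, the skills-based format 13/22 = 59.1% → the skills-based format
Tech: the chronological format 10/16 = 62.5%, the skills-based format 56/76 = 73.7% → the skills-based format
Overall: the chronological format 129/209 = 61.7%, the skills-based format 110/201 = 54.7% → the chronological format
The skills-based format wins each industry group but the chronological format wins overall — the comparison reverses. The skills-based format's applications skew toward manufacturing, which has a lower base rate.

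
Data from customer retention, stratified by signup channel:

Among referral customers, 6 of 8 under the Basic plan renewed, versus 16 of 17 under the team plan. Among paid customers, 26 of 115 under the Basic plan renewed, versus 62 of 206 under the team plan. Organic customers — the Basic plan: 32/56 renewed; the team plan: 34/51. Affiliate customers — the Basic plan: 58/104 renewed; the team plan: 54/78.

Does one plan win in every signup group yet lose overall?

Referral: the Basic plan 6/8 = 75.0%, the team plan 16/17 = 94.1% → the team plan
Paid: the Basic plan 26/115 = 22.6%, the team plan 62/206 = 30.1% → the team plan
Organic: the Basic plan 32/56 = 57.1%, the team plan 34/51 = 66.7% → the team plan
Affiliate: the Basic plan 58/104 = 55.8%, the team plan 54/78 = 69.2% → the team plan
Overall: the Basic plan 122/283 = 43.1%, the team plan 166/352 = 47.2% → the team plan
The team plan wins overall and in every signup group — no reversal.

No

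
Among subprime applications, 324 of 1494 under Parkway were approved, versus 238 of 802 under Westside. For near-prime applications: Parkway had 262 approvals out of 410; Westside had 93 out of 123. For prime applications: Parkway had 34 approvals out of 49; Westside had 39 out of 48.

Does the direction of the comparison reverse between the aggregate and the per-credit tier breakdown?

No

Subprime: Parkway 324/1494 = 21.7%, Westside 238/802 = 29.7% → Westside
Near-prime: Parkway 262/410 = 63.9%, Westside 93/123 = 75.6% → Westside
Prime: Parkway 34/49 = 69.4%, Westside 39/48 = 81.2% → Westside
Overall: Parkway 620/1953 = 31.7%, Westside 370/973 = 38.0% → Westside
Westside wins overall and in every credit group — no reversal.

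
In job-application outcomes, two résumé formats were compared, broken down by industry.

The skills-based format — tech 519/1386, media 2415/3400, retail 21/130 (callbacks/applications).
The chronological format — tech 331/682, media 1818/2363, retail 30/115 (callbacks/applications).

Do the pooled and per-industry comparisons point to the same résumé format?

Yes

Tech: the skills-based format 519/1386 = 37.4%, the chronological format 331/682 = 48.5% → the chronological format
Media: the skills-based format 2415/3400 = 71.0%, the chronological format 1818/2363 = 76.9% → the chronological format
Retail: the skills-based format 21/130 = 16.2%, the chronological format 30/115 = 26.1% → the chronological format
Overall: the skills-based format 2955/4916 = 60.1%, the chronological format 2179/3160 = 69.0% → the chronological format
The chronological format wins overall and in every industry group — no reversal.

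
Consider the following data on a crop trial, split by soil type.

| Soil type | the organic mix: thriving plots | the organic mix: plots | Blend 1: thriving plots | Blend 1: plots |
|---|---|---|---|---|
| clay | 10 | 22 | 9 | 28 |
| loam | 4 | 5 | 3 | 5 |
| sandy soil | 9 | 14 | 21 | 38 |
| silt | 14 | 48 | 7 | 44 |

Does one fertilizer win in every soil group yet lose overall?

No

Clay: the organic mix 10/22 = 45.5%, Blend 1 9/28 = 32.1% → the organic mix
Loam: the organic mix 4/5 = 80.0%, Blend 1 3/5 = 60.0% → the organic mix
Sandy soil: the organic mix 9/14 = 64.3%, Blend 1 21/38 = 55.3% → the organic mix
Silt: the organic mix 14/48 = 29.2%, Blend 1 7/44 = 15.9% → the organic mix
Overall: the organic mix 37/89 = 41.6%, Blend 1 40/115 = 34.8% → the organic mix
The organic mix wins overall and in every soil group — no reversal.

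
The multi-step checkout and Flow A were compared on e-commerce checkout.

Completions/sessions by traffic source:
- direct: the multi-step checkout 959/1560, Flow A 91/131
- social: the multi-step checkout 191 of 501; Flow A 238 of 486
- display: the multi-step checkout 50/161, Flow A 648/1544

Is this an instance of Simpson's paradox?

Direct: the multi-step checkout 959/1560 = 61.5%, Flow A 91/131 = 69.5% → Flow A
Social: the multi-step checkout 191/501 = 38.1%, Flow A 238/486 = 49.0% → Flow A
Display: the multi-step checkout 50/161 = 31.1%, Flow A 648/1544 = 42.0% → Flow A
Overall: the multi-step checkout 1200/2222 = 54.0%, Flow A 977/2161 = 45.2% → the multi-step checkout
Flow A wins each traffic group but the multi-step checkout wins overall — the comparison reverses. Flow A's sessions skew toward display, which has a lower base rate.

Yes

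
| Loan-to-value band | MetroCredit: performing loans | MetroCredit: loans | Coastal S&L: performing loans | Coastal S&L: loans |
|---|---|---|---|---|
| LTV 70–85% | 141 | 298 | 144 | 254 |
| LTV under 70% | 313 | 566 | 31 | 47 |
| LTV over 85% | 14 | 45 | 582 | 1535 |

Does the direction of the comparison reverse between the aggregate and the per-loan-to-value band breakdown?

LTV 70–85%: MetroCredit 141/298 = 47.3%, Coastal S&L 144/254 = 56.7% → Coastal S&L
LTV under 70%: MetroCredit 313/566 = 55.3%, Coastal S&L 31/47 = 66.0% → Coastal S&L
LTV over 85%: MetroCredit 14/45 = 31.1%, Coastal S&L 582/1535 = 37.9% → Coastal S&L
Overall: MetroCredit 468/909 = 51.5%, Coastal S&L 757/1836 = 41.2% → MetroCredit
Coastal S&L wins each loan-to-value group but MetroCredit wins overall — the comparison reverses. Coastal S&L's loans skew toward LTV over 85%, which has a lower base rate.

Yes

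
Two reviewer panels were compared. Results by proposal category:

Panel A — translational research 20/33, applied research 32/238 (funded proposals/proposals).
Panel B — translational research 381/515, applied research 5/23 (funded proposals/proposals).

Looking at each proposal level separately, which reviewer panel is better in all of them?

Translational research: Panel A 20/33 = 60.6%, Panel B 381/515 = 74.0% → Panel B
Applied research: Panel A 32/238 = 13.4%, Panel B 5/23 = 21.7% → Panel B
Panel B has the higher rate in both groups.

Panel B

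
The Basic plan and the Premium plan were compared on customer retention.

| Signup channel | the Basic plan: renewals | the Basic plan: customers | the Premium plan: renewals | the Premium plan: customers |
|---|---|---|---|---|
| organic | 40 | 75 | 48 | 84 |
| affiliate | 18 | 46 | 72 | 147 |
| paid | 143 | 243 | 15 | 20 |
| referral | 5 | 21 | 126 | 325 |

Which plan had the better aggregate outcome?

Organic: the Basic plan 40/75 = 53.3%, the Premium plan 48/84 = 57.1% → the Premium plan
Affiliate: the Basic plan 18/46 = 39.1%, the Premium plan 72/147 = 49.0% → the Premium plan
Paid: the Basic plan 143/243 = 58.8%, the Premium plan 15/20 = 75.0% → the Premium plan
Referral: the Basic plan 5/21 = 23.8%, the Premium plan 126/325 = 38.8% → the Premium plan
Overall: the Basic plan 206/385 = 53.5%, the Premium plan 261/576 = 45.3% → the Basic plan
(The Premium plan wins every signup group but the Basic plan wins overall — the Premium plan's customers skew toward the low-rate referral group.)

the Basic plan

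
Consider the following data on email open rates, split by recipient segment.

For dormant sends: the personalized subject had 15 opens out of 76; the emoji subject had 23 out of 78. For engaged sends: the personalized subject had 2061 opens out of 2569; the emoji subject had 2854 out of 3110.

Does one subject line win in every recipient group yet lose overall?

Dormant: the personalized subject 15/76 = 19.7%, the emoji subject 23/78 = 29.5% → the emoji subject
Engaged: the personalized subject 2061/2569 = 80.2%, the emoji subject 2854/3110 = 91.8% → the emoji subject
Overall: the personalized subject 2076/2645 = 78.5%, the emoji subject 2877/3188 = 90.2% → the emoji subject
The emoji subject wins overall and in every recipient group — no reversal.

No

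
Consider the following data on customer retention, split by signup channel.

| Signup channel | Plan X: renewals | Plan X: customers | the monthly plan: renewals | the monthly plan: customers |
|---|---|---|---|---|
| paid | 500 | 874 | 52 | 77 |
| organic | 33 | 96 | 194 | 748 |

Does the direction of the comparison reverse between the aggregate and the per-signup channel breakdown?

Paid: Plan X 500/874 = 57.2%, the monthly plan 52/77 = 67.5% → the monthly plan
Organic: Plan X 33/96 = 34.4%, the monthly plan 194/748 = 25.9% → Plan X
Overall: Plan X 533/970 = 54.9%, the monthly plan 246/825 = 29.8% → Plan X
Neither sweeps: Plan X wins 1 of 2 groups, the monthly plan wins 1. Plan X wins overall but not every group — no Simpson reversal.

No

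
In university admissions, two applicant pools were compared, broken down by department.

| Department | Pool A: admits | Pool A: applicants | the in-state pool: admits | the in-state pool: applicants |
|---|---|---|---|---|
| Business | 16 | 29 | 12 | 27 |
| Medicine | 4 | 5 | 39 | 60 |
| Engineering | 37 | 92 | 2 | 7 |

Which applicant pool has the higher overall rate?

Business: Pool A 16/29 = 55.2%, the in-state pool 12/27 = 44.4% → Pool A
Medicine: Pool A 4/5 = 80.0%, the in-state pool 39/60 = 65.0% → Pool A
Engineering: Pool A 37/92 = 40.2%, the in-state pool 2/7 = 28.6% → Pool A
Overall: Pool A 57/126 = 45.2%, the in-state pool 53/94 = 56.4% → the in-state pool
(Pool A wins every department group but the in-state pool wins overall — Pool A's applicants skew toward the low-rate Engineering group.)

the in-state pool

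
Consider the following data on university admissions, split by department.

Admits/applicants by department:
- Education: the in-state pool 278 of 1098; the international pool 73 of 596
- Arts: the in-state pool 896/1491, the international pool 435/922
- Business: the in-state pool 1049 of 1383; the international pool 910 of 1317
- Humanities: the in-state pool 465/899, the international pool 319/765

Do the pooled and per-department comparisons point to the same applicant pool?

Education: the in-state pool 278/1098 = 25.3%, the international pool 73/596 = 12.2% → the in-state pool
Arts: the in-state pool 896/1491 = 60.1%, the international pool 435/922 = 47.2% → the in-state pool
Business: the in-state pool 1049/1383 = 75.8%, the international pool 910/1317 = 69.1% → the in-state pool
Humanities: the in-state pool 465/899 = 51.7%, the international pool 319/765 = 41.7% → the in-state pool
Overall: the in-state pool 2688/4871 = 55.2%, the international pool 1737/3600 = 48.2% → the in-state pool
The in-state pool wins overall and in every department group — no reversal.

Yes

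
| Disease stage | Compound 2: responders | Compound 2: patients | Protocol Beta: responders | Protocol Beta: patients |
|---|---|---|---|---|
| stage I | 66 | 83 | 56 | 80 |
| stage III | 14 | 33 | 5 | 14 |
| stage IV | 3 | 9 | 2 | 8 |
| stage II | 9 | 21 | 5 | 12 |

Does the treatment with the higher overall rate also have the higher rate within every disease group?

Stage I: Compound 2 66/83 = 79.5%, Protocol Beta 56/80 = 70.0% → Compound 2
Stage III: Compound 2 14/33 = 42.4%, Protocol Beta 5/14 = 35.7% → Compound 2
Stage IV: Compound 2 3/9 = 33.3%, Protocol Beta 2/8 = 25.0% → Compound 2
Stage II: Compound 2 9/21 = 42.9%, Protocol Beta 5/12 = 41.7% → Compound 2
Overall: Compound 2 92/146 = 63.0%, Protocol Beta 68/114 = 59.6% → Compound 2
Compound 2 wins overall and in every disease group — no reversal.

Yes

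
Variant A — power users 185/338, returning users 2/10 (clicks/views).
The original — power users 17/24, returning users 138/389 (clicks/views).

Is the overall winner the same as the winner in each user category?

No

Power users: Variant A 185/338 = 54.7%, the original 17/24 = 70.8% → the original
Returning users: Variant A 2/10 = 20.0%, the original 138/389 = 35.5% → the original
Overall: Variant A 187/348 = 53.7%, the original 155/413 = 37.5% → Variant A
The original wins each user group but Variant A wins overall — the comparison reverses. The original's views skew toward returning users, which has a lower base rate.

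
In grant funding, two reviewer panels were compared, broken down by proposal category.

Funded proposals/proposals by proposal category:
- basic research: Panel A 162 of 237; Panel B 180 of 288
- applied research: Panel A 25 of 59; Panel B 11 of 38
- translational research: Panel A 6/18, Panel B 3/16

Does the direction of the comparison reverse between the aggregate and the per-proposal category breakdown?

No

Basic research: Panel A 162/237 = 68.4%, Panel B 180/288 = 62.5% → Panel A
Applied research: Panel A 25/59 = 42.4%, Panel B 11/38 = 28.9% → Panel A
Translational research: Panel A 6/18 = 33.3%, Panel B 3/16 = 18.8% → Panel A
Overall: Panel A 193/314 = 61.5%, Panel B 194/342 = 56.7% → Panel A
Panel A wins overall and in every proposal group — no reversal.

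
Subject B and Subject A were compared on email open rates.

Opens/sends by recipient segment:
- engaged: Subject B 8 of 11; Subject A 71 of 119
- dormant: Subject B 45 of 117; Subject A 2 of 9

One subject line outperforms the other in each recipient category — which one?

Engaged: Subject B 8/11 = 72.7%, Subject A 71/119 = 59.7% → Subject B
Dormant: Subject B 45/117 = 38.5%, Subject A 2/9 = 22.2% → Subject B
Subject B has the higher rate in both groups.

Subject B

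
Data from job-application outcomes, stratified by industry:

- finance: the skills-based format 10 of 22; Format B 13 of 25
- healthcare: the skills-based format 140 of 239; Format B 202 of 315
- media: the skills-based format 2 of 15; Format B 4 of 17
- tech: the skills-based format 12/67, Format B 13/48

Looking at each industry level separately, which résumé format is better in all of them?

Finance: the skills-based format 10/22 = 45.5%, Format B 13/25 = 52.0% → Format B
Healthcare: the skills-based format 140/239 = 58.6%, Format B 202/315 = 64.1% → Format B
Media: the skills-based format 2/15 = 13.3%, Format B 4/17 = 23.5% → Format B
Tech: the skills-based format 12/67 = 17.9%, Format B 13/48 = 27.1% → Format B
Format B has the higher rate in all 4 groups.

Format B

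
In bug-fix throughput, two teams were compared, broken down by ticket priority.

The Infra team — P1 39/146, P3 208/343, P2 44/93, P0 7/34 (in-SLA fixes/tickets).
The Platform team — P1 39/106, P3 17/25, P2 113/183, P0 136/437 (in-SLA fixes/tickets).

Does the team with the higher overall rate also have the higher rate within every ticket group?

No

P1: the Infra team 39/146 = 26.7%, the Platform team 39/106 = 36.8% → the Platform team
P3: the Infra team 208/343 = 60.6%, the Platform team 17/25 = 68.0% → the Platform team
P2: the Infra team 44/93 = 47.3%, the Platform team 113/183 = 61.7% → the Platform team
P0: the Infra team 7/34 = 20.6%, the Platform team 136/437 = 31.1% → the Platform team
Overall: the Infra team 298/616 = 48.4%, the Platform team 305/751 = 40.6% → the Infra team
The Platform team wins each ticket group but the Infra team wins overall — the comparison reverses. The Platform team's tickets skew toward P0, which has a lower base rate.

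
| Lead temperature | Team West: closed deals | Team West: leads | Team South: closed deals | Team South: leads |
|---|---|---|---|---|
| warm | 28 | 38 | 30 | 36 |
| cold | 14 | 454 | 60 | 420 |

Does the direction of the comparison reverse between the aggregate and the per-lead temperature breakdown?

No

Warm: Team West 28/38 = 73.7%, Team South 30/36 = 83.3% → Team South
Cold: Team West 14/454 = 3.1%, Team South 60/420 = 14.3% → Team South
Overall: Team West 42/492 = 8.5%, Team South 90/456 = 19.7% → Team South
Team South wins overall and in every lead group — no reversal.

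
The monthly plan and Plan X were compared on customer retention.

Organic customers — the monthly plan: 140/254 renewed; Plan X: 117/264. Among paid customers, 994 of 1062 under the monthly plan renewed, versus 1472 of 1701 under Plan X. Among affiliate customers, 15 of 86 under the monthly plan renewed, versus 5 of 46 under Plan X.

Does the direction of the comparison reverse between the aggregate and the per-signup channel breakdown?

Organic: the monthly plan 140/254 = 55.1%, Plan X 117/264 = 44.3% → the monthly plan
Paid: the monthly plan 994/1062 = 93.6%, Plan X 1472/1701 = 86.5% → the monthly plan
Affiliate: the monthly plan 15/86 = 17.4%, Plan X 5/46 = 10.9% → the monthly plan
Overall: the monthly plan 1149/1402 = 82.0%, Plan X 1594/2011 = 79.3% → the monthly plan
The monthly plan wins overall and in every signup group — no reversal.

No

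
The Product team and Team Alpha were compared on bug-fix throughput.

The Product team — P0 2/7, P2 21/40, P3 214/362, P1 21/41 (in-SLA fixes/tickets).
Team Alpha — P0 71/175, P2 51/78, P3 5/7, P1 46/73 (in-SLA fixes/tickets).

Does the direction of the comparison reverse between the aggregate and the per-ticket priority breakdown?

P0: the Product team 2/7 = 28.6%, Team Alpha 71/175 = 40.6% → Team Alpha
P2: the Product team 21/40 = 52.5%, Team Alpha 51/78 = 65.4% → Team Alpha
P3: the Product team 214/362 = 59.1%, Team Alpha 5/7 = 71.4% → Team Alpha
P1: the Product team 21/41 = 51.2%, Team Alpha 46/73 = 63.0% → Team Alpha
Overall: the Product team 258/450 = 57.3%, Team Alpha 173/333 = 52.0% → the Product team
Team Alpha wins each ticket group but the Product team wins overall — the comparison reverses. Team Alpha's tickets skew toward P0, which has a lower base rate.

Yes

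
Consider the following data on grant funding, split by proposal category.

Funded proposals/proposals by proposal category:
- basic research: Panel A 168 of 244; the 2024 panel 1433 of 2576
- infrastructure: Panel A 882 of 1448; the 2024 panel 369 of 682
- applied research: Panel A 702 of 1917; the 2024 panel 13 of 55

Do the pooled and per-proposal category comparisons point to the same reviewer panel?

No

Basic research: Panel A 168/244 = 68.9%, the 2024 panel 1433/2576 = 55.6% → Panel A
Infrastructure: Panel A 882/1448 = 60.9%, the 2024 panel 369/682 = 54.1% → Panel A
Applied research: Panel A 702/1917 = 36.6%, the 2024 panel 13/55 = 23.6% → Panel A
Overall: Panel A 1752/3609 = 48.5%, the 2024 panel 1815/3313 = 54.8% → the 2024 panel
Panel A wins each proposal group but the 2024 panel wins overall — the comparison reverses. Panel A's proposals skew toward applied research, which has a lower base rate.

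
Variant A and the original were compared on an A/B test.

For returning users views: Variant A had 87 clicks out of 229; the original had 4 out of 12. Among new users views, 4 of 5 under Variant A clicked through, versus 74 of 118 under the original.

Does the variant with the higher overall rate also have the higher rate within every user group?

Returning users: Variant A 87/229 = 38.0%, the original 4/12 = 33.3% → Variant A
New users: Variant A 4/5 = 80.0%, the original 74/118 = 62.7% → Variant A
Overall: Variant A 91/234 = 38.9%, the original 78/130 = 60.0% → the original
Variant A wins each user group but the original wins overall — the comparison reverses. Variant A's views skew toward returning users, which has a lower base rate.

No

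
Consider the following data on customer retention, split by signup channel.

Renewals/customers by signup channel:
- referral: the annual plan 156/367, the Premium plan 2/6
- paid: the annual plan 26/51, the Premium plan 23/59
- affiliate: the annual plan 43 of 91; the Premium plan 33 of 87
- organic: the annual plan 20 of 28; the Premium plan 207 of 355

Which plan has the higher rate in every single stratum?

Referral: the annual plan 156/367 = 42.5%, the Premium plan 2/6 = 33.3% → the annual plan
Paid: the annual plan 26/51 = 51.0%, the Premium plan 23/59 = 39.0% → the annual plan
Affiliate: the annual plan 43/91 = 47.3%, the Premium plan 33/87 = 37.9% → the annual plan
Organic: the annual plan 20/28 = 71.4%, the Premium plan 207/355 = 58.3% → the annual plan
The annual plan has the higher rate in all 4 groups.

the annual plan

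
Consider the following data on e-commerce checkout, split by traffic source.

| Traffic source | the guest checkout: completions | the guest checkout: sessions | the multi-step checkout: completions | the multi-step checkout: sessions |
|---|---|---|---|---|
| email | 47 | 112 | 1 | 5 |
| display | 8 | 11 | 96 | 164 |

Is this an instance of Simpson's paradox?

Email: the guest checkout 47/112 = 42.0%, the multi-step checkout 1/5 = 20.0% → the guest checkout
Display: the guest checkout 8/11 = 72.7%, the multi-step checkout 96/164 = 58.5% → the guest checkout
Overall: the guest checkout 55/123 = 44.7%, the multi-step checkout 97/169 = 57.4% → the multi-step checkout
The guest checkout wins each traffic group but the multi-step checkout wins overall — the comparison reverses. The guest checkout's sessions skew toward email, which has a lower base rate.

Yes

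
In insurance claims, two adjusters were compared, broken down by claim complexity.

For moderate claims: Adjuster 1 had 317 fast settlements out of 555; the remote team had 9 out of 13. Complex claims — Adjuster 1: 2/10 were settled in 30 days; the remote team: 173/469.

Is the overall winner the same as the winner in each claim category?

Moderate: Adjuster 1 317/555 = 57.1%, the remote team 9/13 = 69.2% → the remote team
Complex: Adjuster 1 2/10 = 20.0%, the remote team 173/469 = 36.9% → the remote team
Overall: Adjuster 1 319/565 = 56.5%, the remote team 182/482 = 37.8% → Adjuster 1
The remote team wins each claim group but Adjuster 1 wins overall — the comparison reverses. The remote team's claims skew toward complex, which has a lower base rate.

No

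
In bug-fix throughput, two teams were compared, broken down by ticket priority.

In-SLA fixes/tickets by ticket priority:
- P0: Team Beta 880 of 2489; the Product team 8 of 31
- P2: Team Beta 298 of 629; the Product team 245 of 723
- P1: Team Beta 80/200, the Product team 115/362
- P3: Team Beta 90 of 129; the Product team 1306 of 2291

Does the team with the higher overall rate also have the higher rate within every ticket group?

No

P0: Team Beta 880/2489 = 35.4%, the Product team 8/31 = 25.8% → Team Beta
P2: Team Beta 298/629 = 47.4%, the Product team 245/723 = 33.9% → Team Beta
P1: Team Beta 80/200 = 40.0%, the Product team 115/362 = 31.8% → Team Beta
P3: Team Beta 90/129 = 69.8%, the Product team 1306/2291 = 57.0% → Team Beta
Overall: Team Beta 1348/3447 = 39.1%, the Product team 1674/3407 = 49.1% → the Product team
Team Beta wins each ticket group but the Product team wins overall — the comparison reverses. Team Beta's tickets skew toward P0, which has a lower base rate.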